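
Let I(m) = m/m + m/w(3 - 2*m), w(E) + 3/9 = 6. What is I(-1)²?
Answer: 196/289 ≈ 0.67820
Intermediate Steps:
w(E) = 17/3 (w(E) = -⅓ + 6 = 17/3)
I(m) = 1 + 3*m/17 (I(m) = m/m + m/(17/3) = 1 + m*(3/17) = 1 + 3*m/17)
I(-1)² = (1 + (3/17)*(-1))² = (1 - 3/17)² = (14/17)² = 196/289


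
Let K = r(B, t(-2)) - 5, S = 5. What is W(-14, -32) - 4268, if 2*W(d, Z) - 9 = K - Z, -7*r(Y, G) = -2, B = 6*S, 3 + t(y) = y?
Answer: -29749/7 ≈ -4249.9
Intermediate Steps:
t(y) = -3 + y
B = 30 (B = 6*5 = 30)
r(Y, G) = 2/7 (r(Y, G) = -⅐*(-2) = 2/7)
K = -33/7 (K = 2/7 - 5 = -33/7 ≈ -4.7143)
W(d, Z) = 15/7 - Z/2 (W(d, Z) = 9/2 + (-33/7 - Z)/2 = 9/2 + (-33/14 - Z/2) = 15/7 - Z/2)
W(-14, -32) - 4268 = (15/7 - ½*(-32)) - 4268 = (15/7 + 16) - 4268 = 127/7 - 4268 = -29749/7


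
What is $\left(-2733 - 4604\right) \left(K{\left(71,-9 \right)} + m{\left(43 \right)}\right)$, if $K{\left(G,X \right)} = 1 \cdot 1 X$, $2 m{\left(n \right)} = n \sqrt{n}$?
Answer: $66033 - \frac{315491 \sqrt{43}}{2} \approx -9.6837 \cdot 10^{5}$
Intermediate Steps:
$m{\left(n \right)} = \frac{n^{\frac{3}{2}}}{2}$ ($m{\left(n \right)} = \frac{n \sqrt{n}}{2} = \frac{n^{\frac{3}{2}}}{2}$)
$K{\left(G,X \right)} = X$ ($K{\left(G,X \right)} = 1 X = X$)
$\left(-2733 - 4604\right) \left(K{\left(71,-9 \right)} + m{\left(43 \right)}\right) = \left(-2733 - 4604\right) \left(-9 + \frac{43^{\frac{3}{2}}}{2}\right) = - 7337 \left(-9 + \frac{43 \sqrt{43}}{2}\right) = 66033 - \frac{315491 \sqrt{43}}{2}$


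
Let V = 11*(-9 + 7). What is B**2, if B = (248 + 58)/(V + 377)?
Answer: 93636/126025 ≈ 0.74300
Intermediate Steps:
V = -22 (V = 11*(-2) = -22)
B = 306/355 (B = (248 + 58)/(-22 + 377) = 306/355 ≈ 0.86197)
B**2 = (306/355)**2 = 93636/126025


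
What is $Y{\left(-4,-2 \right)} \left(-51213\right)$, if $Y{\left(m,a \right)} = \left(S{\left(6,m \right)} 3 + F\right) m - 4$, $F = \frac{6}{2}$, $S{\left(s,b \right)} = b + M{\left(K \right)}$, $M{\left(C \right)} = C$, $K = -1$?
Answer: $-2253372$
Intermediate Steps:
$S{\left(s,b \right)} = -1 + b$ ($S{\left(s,b \right)} = b - 1 = -1 + b$)
$F = 3$ ($F = 6 \cdot \frac{1}{2} = 3$)
$Y{\left(m,a \right)} = -4 + 3 m^{2}$ ($Y{\left(m,a \right)} = \left(\left(-1 + m\right) 3 + 3\right) m - 4 = \left(\left(-3 + 3 m\right) + 3\right) m - 4 = 3 m m - 4 = 3 m^{2} - 4 = -4 + 3 m^{2}$)
$Y{\left(-4,-2 \right)} \left(-51213\right) = \left(-4 + 3 \left(-4\right)^{2}\right) \left(-51213\right) = \left(-4 + 3 \cdot 16\right) \left(-51213\right) = \left(-4 + 48\right) \left(-51213\right) = 44 \left(-51213\right) = -2253372$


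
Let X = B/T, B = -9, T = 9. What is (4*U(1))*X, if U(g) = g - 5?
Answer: 16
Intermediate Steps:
X = -1 (X = -9/9 = -9*⅑ = -1)
U(g) = -5 + g
(4*U(1))*X = (4*(-5 + 1))*(-1) = (4*(-4))*(-1) = -16*(-1) = 16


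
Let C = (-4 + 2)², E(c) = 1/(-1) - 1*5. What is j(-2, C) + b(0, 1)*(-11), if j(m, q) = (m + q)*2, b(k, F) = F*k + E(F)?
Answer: 70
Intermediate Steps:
E(c) = -6 (E(c) = -1 - 5 = -6)
C = 4 (C = (-2)² = 4)
b(k, F) = -6 + F*k (b(k, F) = F*k - 6 = -6 + F*k)
j(m, q) = 2*m + 2*q
j(-2, C) + b(0, 1)*(-11) = (2*(-2) + 2*4) + (-6 + 1*0)*(-11) = (-4 + 8) + (-6 + 0)*(-11) = 4 - 6*(-11) = 4 + 66 = 70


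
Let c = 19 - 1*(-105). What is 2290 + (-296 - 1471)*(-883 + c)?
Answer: 1343443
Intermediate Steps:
c = 124 (c = 19 + 105 = 124)
2290 + (-296 - 1471)*(-883 + c) = 2290 + (-296 - 1471)*(-883 + 124) = 2290 - 1767*(-759) = 2290 + 1341153 = 1343443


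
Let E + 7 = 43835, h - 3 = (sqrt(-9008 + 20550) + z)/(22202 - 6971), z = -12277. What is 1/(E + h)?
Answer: 1694645950834/74276660695798719 - 5077*sqrt(11542)/148553321391597438 ≈ 2.2815e-5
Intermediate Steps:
h = 33416/15231 + sqrt(11542)/15231 (h = 3 + (sqrt(-9008 + 20550) - 12277)/(22202 - 6971) = 3 + (sqrt(11542) - 12277)/15231 = 3 + (-12277 + sqrt(11542))*(1/15231) = 3 + (-12277/15231 + sqrt(11542)/15231) = 33416/15231 + sqrt(11542)/15231 ≈ 2.2010)
E = 43828 (E = -7 + 43835 = 43828)
1/(E + h) = 1/(43828 + (33416/15231 + sqrt(11542)/15231)) = 1/(667577684/15231 + sqrt(11542)/15231)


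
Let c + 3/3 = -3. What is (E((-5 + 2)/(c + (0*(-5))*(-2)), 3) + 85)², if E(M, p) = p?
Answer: 7744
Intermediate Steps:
c = -4 (c = -1 - 3 = -4)
(E((-5 + 2)/(c + (0*(-5))*(-2)), 3) + 85)² = (3 + 85)² = 88² = 7744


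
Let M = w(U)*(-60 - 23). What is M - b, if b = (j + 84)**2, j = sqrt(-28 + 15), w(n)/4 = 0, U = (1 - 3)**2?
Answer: -(84 + I*sqrt(13))**2 ≈ -7043.0 - 605.73*I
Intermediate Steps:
U = 4 (U = (-2)**2 = 4)
w(n) = 0 (w(n) = 4*0 = 0)
j = I*sqrt(13) (j = sqrt(-13) = I*sqrt(13) ≈ 3.6056*I)
M = 0 (M = 0*(-60 - 23) = 0*(-83) = 0)
b = (84 + I*sqrt(13))**2 (b = (I*sqrt(13) + 84)**2 = (84 + I*sqrt(13))**2 ≈ 7043.0 + 605.73*I)
M - b = 0 - (84 + I*sqrt(13))**2 = -(84 + I*sqrt(13))**2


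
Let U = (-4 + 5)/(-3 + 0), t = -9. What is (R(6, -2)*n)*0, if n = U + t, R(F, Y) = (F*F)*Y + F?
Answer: 0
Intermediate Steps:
R(F, Y) = F + Y*F**2 (R(F, Y) = F**2*Y + F = Y*F**2 + F = F + Y*F**2)
U = -1/3 (U = 1/(-3) = 1*(-1/3) = -1/3 ≈ -0.33333)
n = -28/3 (n = -1/3 - 9 = -28/3 ≈ -9.3333)
(R(6, -2)*n)*0 = ((6*(1 + 6*(-2)))*(-28/3))*0 = ((6*(1 - 12))*(-28/3))*0 = ((6*(-11))*(-28/3))*0 = -66*(-28/3)*0 = 616*0 = 0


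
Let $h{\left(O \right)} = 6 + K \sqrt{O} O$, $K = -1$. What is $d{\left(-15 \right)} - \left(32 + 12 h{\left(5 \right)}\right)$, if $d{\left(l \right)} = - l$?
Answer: $-89 + 60 \sqrt{5} \approx 45.164$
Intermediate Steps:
$h{\left(O \right)} = 6 - O^{\frac{3}{2}}$ ($h{\left(O \right)} = 6 + - \sqrt{O} O = 6 - O^{\frac{3}{2}}$)
$d{\left(-15 \right)} - \left(32 + 12 h{\left(5 \right)}\right) = \left(-1\right) \left(-15\right) - \left(32 + 12 \left(6 - 5^{\frac{3}{2}}\right)\right) = 15 - \left(32 + 12 \left(6 - 5 \sqrt{5}\right)\right) = 15 - \left(104 - 60 \sqrt{5}\right) = -89 + 60 \sqrt{5}$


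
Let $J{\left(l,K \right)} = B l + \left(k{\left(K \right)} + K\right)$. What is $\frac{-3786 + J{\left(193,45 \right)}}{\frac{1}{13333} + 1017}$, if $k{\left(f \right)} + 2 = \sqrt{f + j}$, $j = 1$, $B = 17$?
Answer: $- \frac{3079923}{6779831} + \frac{13333 \sqrt{46}}{13559662} \approx -0.44761$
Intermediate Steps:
$k{\left(f \right)} = -2 + \sqrt{1 + f}$ ($k{\left(f \right)} = -2 + \sqrt{f + 1} = -2 + \sqrt{1 + f}$)
$J{\left(l,K \right)} = -2 + K + \sqrt{1 + K} + 17 l$ ($J{\left(l,K \right)} = 17 l + \left(\left(-2 + \sqrt{1 + K}\right) + K\right) = 17 l + \left(-2 + K + \sqrt{1 + K}\right) = -2 + K + \sqrt{1 + K} + 17 l$)
$\frac{-3786 + J{\left(193,45 \right)}}{\frac{1}{13333} + 1017} = \frac{-3786 + \left(-2 + 45 + \sqrt{1 + 45} + 17 \cdot 193\right)}{\frac{1}{13333} + 1017} = \frac{-3786 + \left(-2 + 45 + \sqrt{46} + 3281\right)}{\frac{1}{13333} + 1017} = \frac{-3786 + \left(3324 + \sqrt{46}\right)}{\frac{13559662}{13333}} = \left(-462 + \sqrt{46}\right) \frac{13333}{13559662} = - \frac{3079923}{6779831} + \frac{13333 \sqrt{46}}{13559662}$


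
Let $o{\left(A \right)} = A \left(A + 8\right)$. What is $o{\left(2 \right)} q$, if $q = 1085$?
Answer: $21700$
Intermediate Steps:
$o{\left(A \right)} = A \left(8 + A\right)$
$o{\left(2 \right)} q = 2 \left(8 + 2\right) 1085 = 2 \cdot 10 \cdot 1085 = 20 \cdot 1085 = 21700$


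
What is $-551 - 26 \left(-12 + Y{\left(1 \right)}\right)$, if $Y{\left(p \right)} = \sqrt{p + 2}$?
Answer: $-239 - 26 \sqrt{3} \approx -284.03$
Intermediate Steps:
$Y{\left(p \right)} = \sqrt{2 + p}$
$-551 - 26 \left(-12 + Y{\left(1 \right)}\right) = -551 - 26 \left(-12 + \sqrt{2 + 1}\right) = -551 - 26 \left(-12 + \sqrt{3}\right) = -551 - \left(-312 + 26 \sqrt{3}\right) = -551 + \left(312 - 26 \sqrt{3}\right) = -239 - 26 \sqrt{3}$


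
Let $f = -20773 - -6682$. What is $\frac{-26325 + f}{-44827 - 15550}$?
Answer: $\frac{40416}{60377} \approx 0.66939$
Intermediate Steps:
$f = -14091$ ($f = -20773 + 6682 = -14091$)
$\frac{-26325 + f}{-44827 - 15550} = \frac{-26325 - 14091}{-44827 - 15550} = - \frac{40416}{-60377} = \left(-40416\right) \left(- \frac{1}{60377}\right) = \frac{40416}{60377}$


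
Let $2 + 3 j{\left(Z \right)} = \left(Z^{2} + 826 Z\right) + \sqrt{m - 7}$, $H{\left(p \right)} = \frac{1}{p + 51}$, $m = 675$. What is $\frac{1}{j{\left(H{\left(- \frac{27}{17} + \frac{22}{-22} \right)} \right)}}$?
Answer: $- \frac{124136117817}{1211835880037} + \frac{2752647445446 \sqrt{167}}{202376591966179} \approx 0.073335$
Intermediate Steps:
$H{\left(p \right)} = \frac{1}{51 + p}$
$j{\left(Z \right)} = - \frac{2}{3} + \frac{Z^{2}}{3} + \frac{2 \sqrt{167}}{3} + \frac{826 Z}{3}$ ($j{\left(Z \right)} = - \frac{2}{3} + \frac{\left(Z^{2} + 826 Z\right) + \sqrt{675 - 7}}{3} = - \frac{2}{3} + \frac{\left(Z^{2} + 826 Z\right) + \sqrt{668}}{3} = - \frac{2}{3} + \frac{\left(Z^{2} + 826 Z\right) + 2 \sqrt{167}}{3} = - \frac{2}{3} + \frac{Z^{2} + 2 \sqrt{167} + 826 Z}{3} = - \frac{2}{3} + \left(\frac{Z^{2}}{3} + \frac{2 \sqrt{167}}{3} + \frac{826 Z}{3}\right) = - \frac{2}{3} + \frac{Z^{2}}{3} + \frac{2 \sqrt{167}}{3} + \frac{826 Z}{3}$)
$\frac{1}{j{\left(H{\left(- \frac{27}{17} + \frac{22}{-22} \right)} \right)}} = \frac{1}{- \frac{2}{3} + \frac{\left(\frac{1}{51 + \left(- \frac{27}{17} + \frac{22}{-22}\right)}\right)^{2}}{3} + \frac{2 \sqrt{167}}{3} + \frac{826}{3 \left(51 + \left(- \frac{27}{17} + \frac{22}{-22}\right)\right)}} = \frac{1}{- \frac{2}{3} + \frac{\left(\frac{1}{51 + \left(\left(-27\right) \frac{1}{17} + 22 \left(- \frac{1}{22}\right)\right)}\right)^{2}}{3} + \frac{2 \sqrt{167}}{3} + \frac{826}{3 \left(51 + \left(\left(-27\right) \frac{1}{17} + 22 \left(- \frac{1}{22}\right)\right)\right)}} = \frac{1}{- \frac{2}{3} + \frac{\left(\frac{1}{51 - \frac{44}{17}}\right)^{2}}{3} + \frac{2 \sqrt{167}}{3} + \frac{826}{3 \left(51 - \frac{44}{17}\right)}} = \frac{1}{- \frac{2}{3} + \frac{\left(\frac{1}{\frac{823}{17}}\right)^{2}}{3} + \frac{2 \sqrt{167}}{3} + \frac{826}{3 \cdot \frac{823}{17}}} = \frac{1}{- \frac{2}{3} + \frac{\left(\frac{17}{823}\right)^{2}}{3} + \frac{2 \sqrt{167}}{3} + \frac{826}{3} \cdot \frac{17}{823}} = \frac{1}{- \frac{2}{3} + \frac{1}{3} \cdot \frac{289}{677329} + \frac{2 \sqrt{167}}{3} + \frac{14042}{2469}} = \frac{1}{- \frac{2}{3} + \frac{289}{2031987} + \frac{2 \sqrt{167}}{3} + \frac{14042}{2469}} = \frac{1}{\frac{10202197}{2031987} + \frac{2 \sqrt{167}}{3}}$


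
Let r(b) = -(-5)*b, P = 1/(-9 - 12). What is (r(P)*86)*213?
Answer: -30530/7 ≈ -4361.4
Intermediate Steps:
P = -1/21 (P = 1/(-21) = -1/21 ≈ -0.047619)
r(b) = 5*b
(r(P)*86)*213 = ((5*(-1/21))*86)*213 = -5/21*86*213 = -430/21*213 = -30530/7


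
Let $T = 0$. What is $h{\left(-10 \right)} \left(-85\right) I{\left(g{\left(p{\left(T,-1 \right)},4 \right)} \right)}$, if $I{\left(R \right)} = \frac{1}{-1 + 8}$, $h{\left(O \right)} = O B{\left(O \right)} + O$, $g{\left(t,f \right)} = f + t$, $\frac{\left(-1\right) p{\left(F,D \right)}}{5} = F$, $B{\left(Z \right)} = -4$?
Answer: $- \frac{2550}{7} \approx -364.29$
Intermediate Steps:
$p{\left(F,D \right)} = - 5 F$
$h{\left(O \right)} = - 3 O$ ($h{\left(O \right)} = O \left(-4\right) + O = - 4 O + O = - 3 O$)
$I{\left(R \right)} = \frac{1}{7}$
$h{\left(-10 \right)} \left(-85\right) I{\left(g{\left(p{\left(T,-1 \right)},4 \right)} \right)} = \left(-3\right) \left(-10\right) \left(-85\right) \frac{1}{7} = 30 \left(-85\right) \frac{1}{7} = \left(-2550\right) \frac{1}{7} = - \frac{2550}{7}$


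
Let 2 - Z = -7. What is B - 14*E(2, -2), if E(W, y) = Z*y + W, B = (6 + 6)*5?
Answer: 284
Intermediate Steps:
Z = 9 (Z = 2 - 1*(-7) = 2 + 7 = 9)
B = 60 (B = 12*5 = 60)
E(W, y) = W + 9*y (E(W, y) = 9*y + W = W + 9*y)
B - 14*E(2, -2) = 60 - 14*(2 + 9*(-2)) = 60 - 14*(2 - 18) = 60 - 14*(-16) = 60 + 224 = 284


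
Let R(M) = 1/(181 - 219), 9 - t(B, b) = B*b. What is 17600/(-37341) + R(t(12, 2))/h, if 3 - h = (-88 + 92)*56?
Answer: -147767459/313589718 ≈ -0.47121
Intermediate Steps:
h = -221 (h = 3 - (-88 + 92)*56 = 3 - 4*56 = 3 - 1*224 = 3 - 224 = -221)
t(B, b) = 9 - B*b
R(M) = -1/38 (R(M) = 1/(-38) = -1/38)
17600/(-37341) + R(t(12, 2))/h = 17600/(-37341) - 1/38/(-221) = 17600*(-1/37341) - 1/38*(-1/221) = -17600/37341 + 1/8398 = -147767459/313589718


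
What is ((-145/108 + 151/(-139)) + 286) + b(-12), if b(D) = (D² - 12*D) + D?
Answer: 8400281/15012 ≈ 559.57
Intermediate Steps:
b(D) = D² - 11*D
((-145/108 + 151/(-139)) + 286) + b(-12) = ((-145/108 + 151/(-139)) + 286) - 12*(-11 - 12) = ((-145*1/108 + 151*(-1/139)) + 286) - 12*(-23) = ((-145/108 - 151/139) + 286) + 276 = (-36463/15012 + 286) + 276 = 4256969/15012 + 276 = 8400281/15012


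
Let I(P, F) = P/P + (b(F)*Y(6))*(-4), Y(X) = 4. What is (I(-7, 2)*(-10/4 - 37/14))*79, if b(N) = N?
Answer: 88164/7 ≈ 12595.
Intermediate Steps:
I(P, F) = 1 - 16*F (I(P, F) = P/P + (F*4)*(-4) = 1 + (4*F)*(-4) = 1 - 16*F)
(I(-7, 2)*(-10/4 - 37/14))*79 = ((1 - 16*2)*(-10/4 - 37/14))*79 = ((1 - 32)*(-10*1/4 - 37*1/14))*79 = -31*(-5/2 - 37/14)*79 = -31*(-36/7)*79 = (1116/7)*79 = 88164/7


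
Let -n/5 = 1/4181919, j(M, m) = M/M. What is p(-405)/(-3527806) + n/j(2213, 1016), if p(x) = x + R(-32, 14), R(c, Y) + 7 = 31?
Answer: 652993/6113965578 ≈ 0.00010680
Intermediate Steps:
R(c, Y) = 24 (R(c, Y) = -7 + 31 = 24)
j(M, m) = 1
p(x) = 24 + x (p(x) = x + 24 = 24 + x)
n = -5/4181919 ≈ -1.1956e-6
p(-405)/(-3527806) + n/j(2213, 1016) = (24 - 405)/(-3527806) - 5/4181919/1 = -381*(-1/3527806) - 5/4181919*1 = 3/27778 - 5/4181919 = 652993/6113965578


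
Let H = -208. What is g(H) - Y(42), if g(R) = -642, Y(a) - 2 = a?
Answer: -686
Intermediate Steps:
Y(a) = 2 + a
g(H) - Y(42) = -642 - (2 + 42) = -642 - 1*44 = -642 - 44 = -686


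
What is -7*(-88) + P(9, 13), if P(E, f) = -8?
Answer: 608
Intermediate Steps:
-7*(-88) + P(9, 13) = -7*(-88) - 8 = 616 - 8 = 608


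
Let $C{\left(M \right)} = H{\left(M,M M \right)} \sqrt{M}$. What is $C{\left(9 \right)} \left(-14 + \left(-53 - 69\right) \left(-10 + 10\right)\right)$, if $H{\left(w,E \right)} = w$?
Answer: $-378$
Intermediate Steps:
$C{\left(M \right)} = M^{\frac{3}{2}}$ ($C{\left(M \right)} = M \sqrt{M} = M^{\frac{3}{2}}$)
$C{\left(9 \right)} \left(-14 + \left(-53 - 69\right) \left(-10 + 10\right)\right) = 9^{\frac{3}{2}} \left(-14 + \left(-53 - 69\right) \left(-10 + 10\right)\right) = 27 \left(-14 - 0\right) = 27 \left(-14 + 0\right) = 27 \left(-14\right) = -378$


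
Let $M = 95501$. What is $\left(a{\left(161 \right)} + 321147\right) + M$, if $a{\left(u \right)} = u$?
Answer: $416809$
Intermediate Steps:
$\left(a{\left(161 \right)} + 321147\right) + M = \left(161 + 321147\right) + 95501 = 321308 + 95501 = 416809$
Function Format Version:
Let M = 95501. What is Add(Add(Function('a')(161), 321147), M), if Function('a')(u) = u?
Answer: 416809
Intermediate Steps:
Add(Add(Function('a')(161), 321147), M) = Add(Add(161, 321147), 95501) = Add(321308, 95501) = 416809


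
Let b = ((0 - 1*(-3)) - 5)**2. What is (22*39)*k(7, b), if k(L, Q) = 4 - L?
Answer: -2574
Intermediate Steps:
b = 4 (b = ((0 + 3) - 5)**2 = (3 - 5)**2 = (-2)**2 = 4)
(22*39)*k(7, b) = (22*39)*(4 - 1*7) = 858*(4 - 7) = 858*(-3) = -2574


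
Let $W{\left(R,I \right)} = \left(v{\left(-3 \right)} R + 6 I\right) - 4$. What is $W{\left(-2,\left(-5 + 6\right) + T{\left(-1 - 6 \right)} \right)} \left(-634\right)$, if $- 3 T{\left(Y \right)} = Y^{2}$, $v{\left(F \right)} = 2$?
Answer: $63400$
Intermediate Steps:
$T{\left(Y \right)} = - \frac{Y^{2}}{3}$
$W{\left(R,I \right)} = -4 + 2 R + 6 I$ ($W{\left(R,I \right)} = \left(2 R + 6 I\right) - 4 = -4 + 2 R + 6 I$)
$W{\left(-2,\left(-5 + 6\right) + T{\left(-1 - 6 \right)} \right)} \left(-634\right) = \left(-4 + 2 \left(-2\right) + 6 \left(\left(-5 + 6\right) - \frac{\left(-1 - 6\right)^{2}}{3}\right)\right) \left(-634\right) = \left(-4 - 4 + 6 \left(1 - \frac{\left(-1 - 6\right)^{2}}{3}\right)\right) \left(-634\right) = \left(-4 - 4 + 6 \left(1 - \frac{\left(-7\right)^{2}}{3}\right)\right) \left(-634\right) = \left(-4 - 4 + 6 \left(1 - \frac{49}{3}\right)\right) \left(-634\right) = \left(-4 - 4 + 6 \left(- \frac{46}{3}\right)\right) \left(-634\right) = \left(-4 - 4 - 92\right) \left(-634\right) = \left(-100\right) \left(-634\right) = 63400$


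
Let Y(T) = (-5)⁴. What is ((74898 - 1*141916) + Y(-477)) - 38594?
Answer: -104987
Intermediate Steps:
Y(T) = 625
((74898 - 1*141916) + Y(-477)) - 38594 = ((74898 - 1*141916) + 625) - 38594 = ((74898 - 141916) + 625) - 38594 = (-67018 + 625) - 38594 = -66393 - 38594 = -104987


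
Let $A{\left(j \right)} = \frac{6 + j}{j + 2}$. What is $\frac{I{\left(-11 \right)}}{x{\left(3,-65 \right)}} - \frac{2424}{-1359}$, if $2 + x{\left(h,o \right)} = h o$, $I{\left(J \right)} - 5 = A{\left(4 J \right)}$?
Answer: $\frac{1095508}{624687} \approx 1.7537$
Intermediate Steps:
$A{\left(j \right)} = \frac{6 + j}{2 + j}$
$I{\left(J \right)} = 5 + \frac{6 + 4 J}{2 + 4 J}$
$x{\left(h,o \right)} = -2 + h o$
$\frac{I{\left(-11 \right)}}{x{\left(3,-65 \right)}} - \frac{2424}{-1359} = \frac{4 \frac{1}{1 + 2 \left(-11\right)} \left(2 + 3 \left(-11\right)\right)}{-2 + 3 \left(-65\right)} - \frac{2424}{-1359} = \frac{4 \frac{1}{1 - 22} \left(2 - 33\right)}{-2 - 195} - - \frac{808}{453} = \frac{4 \frac{1}{-21} \left(-31\right)}{-197} + \frac{808}{453} = 4 \left(- \frac{1}{21}\right) \left(-31\right) \left(- \frac{1}{197}\right) + \frac{808}{453} = \frac{124}{21} \left(- \frac{1}{197}\right) + \frac{808}{453} = - \frac{124}{4137} + \frac{808}{453} = \frac{1095508}{624687}$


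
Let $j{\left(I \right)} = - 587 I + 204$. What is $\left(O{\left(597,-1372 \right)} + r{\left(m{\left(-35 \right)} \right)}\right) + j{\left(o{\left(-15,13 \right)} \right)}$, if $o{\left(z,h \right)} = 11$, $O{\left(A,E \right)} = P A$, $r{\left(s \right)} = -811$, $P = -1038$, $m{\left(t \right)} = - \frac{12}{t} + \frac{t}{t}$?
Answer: $-626750$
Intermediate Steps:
$m{\left(t \right)} = 1 - \frac{12}{t}$ ($m{\left(t \right)} = - \frac{12}{t} + 1 = 1 - \frac{12}{t}$)
$O{\left(A,E \right)} = - 1038 A$
$j{\left(I \right)} = 204 - 587 I$
$\left(O{\left(597,-1372 \right)} + r{\left(m{\left(-35 \right)} \right)}\right) + j{\left(o{\left(-15,13 \right)} \right)} = \left(\left(-1038\right) 597 - 811\right) + \left(204 - 6457\right) = \left(-619686 - 811\right) + \left(204 - 6457\right) = -620497 - 6253 = -626750$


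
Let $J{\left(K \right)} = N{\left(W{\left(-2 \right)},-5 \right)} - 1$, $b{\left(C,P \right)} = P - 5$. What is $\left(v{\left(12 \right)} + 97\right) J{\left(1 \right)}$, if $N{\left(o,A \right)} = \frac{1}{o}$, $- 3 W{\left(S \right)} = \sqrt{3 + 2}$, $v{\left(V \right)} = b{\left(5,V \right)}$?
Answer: $-104 - \frac{312 \sqrt{5}}{5} \approx -243.53$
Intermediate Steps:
$b{\left(C,P \right)} = -5 + P$ ($b{\left(C,P \right)} = P - 5 = -5 + P$)
$v{\left(V \right)} = -5 + V$
$W{\left(S \right)} = - \frac{\sqrt{5}}{3}$ ($W{\left(S \right)} = - \frac{\sqrt{3 + 2}}{3} = - \frac{\sqrt{5}}{3}$)
$J{\left(K \right)} = -1 - \frac{3 \sqrt{5}}{5}$ ($J{\left(K \right)} = \frac{1}{\left(- \frac{1}{3}\right) \sqrt{5}} - 1 = - \frac{3 \sqrt{5}}{5} - 1 = -1 - \frac{3 \sqrt{5}}{5}$)
$\left(v{\left(12 \right)} + 97\right) J{\left(1 \right)} = \left(\left(-5 + 12\right) + 97\right) \left(-1 - \frac{3 \sqrt{5}}{5}\right) = \left(7 + 97\right) \left(-1 - \frac{3 \sqrt{5}}{5}\right) = 104 \left(-1 - \frac{3 \sqrt{5}}{5}\right) = -104 - \frac{312 \sqrt{5}}{5}$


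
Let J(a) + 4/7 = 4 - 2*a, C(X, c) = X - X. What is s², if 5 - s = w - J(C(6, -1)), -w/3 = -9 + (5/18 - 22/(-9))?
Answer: 190969/1764 ≈ 108.26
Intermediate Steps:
C(X, c) = 0
w = 113/6 (w = -3*(-9 + (5/18 - 22/(-9))) = -3*(-9 + (5*(1/18) - 22*(-⅑))) = -3*(-9 + (5/18 + 22/9)) = -3*(-9 + 49/18) = -3*(-113/18) = 113/6 ≈ 18.833)
J(a) = 24/7 - 2*a (J(a) = -4/7 + (4 - 2*a) = 24/7 - 2*a)
s = -437/42 (s = 5 - (113/6 - (24/7 - 2*0)) = 5 - (113/6 - (24/7 + 0)) = 5 - (113/6 - 1*24/7) = 5 - (113/6 - 24/7) = 5 - 1*647/42 = 5 - 647/42 = -437/42 ≈ -10.405)
s² = (-437/42)² = 190969/1764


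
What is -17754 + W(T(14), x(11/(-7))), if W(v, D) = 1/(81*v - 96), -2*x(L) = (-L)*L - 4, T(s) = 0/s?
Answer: -1704385/96 ≈ -17754.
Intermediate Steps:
T(s) = 0
x(L) = 2 + L**2/2 (x(L) = -((-L)*L - 4)/2 = -(-L**2 - 4)/2 = -(-4 - L**2)/2 = 2 + L**2/2)
W(v, D) = 1/(-96 + 81*v)
-17754 + W(T(14), x(11/(-7))) = -17754 + 1/(3*(-32 + 27*0)) = -17754 + 1/(3*(-32 + 0)) = -17754 + (1/3)/(-32) = -17754 + (1/3)*(-1/32) = -17754 - 1/96 = -1704385/96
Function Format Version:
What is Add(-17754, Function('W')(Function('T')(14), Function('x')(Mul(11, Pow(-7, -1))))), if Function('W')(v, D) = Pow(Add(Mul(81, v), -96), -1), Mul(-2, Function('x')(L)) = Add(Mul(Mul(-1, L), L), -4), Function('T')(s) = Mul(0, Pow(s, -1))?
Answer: Rational(-1704385, 96) ≈ -17754.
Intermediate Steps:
Function('T')(s) = 0
Function('x')(L) = Add(2, Mul(Rational(1, 2), Pow(L, 2))) (Function('x')(L) = Mul(Rational(-1, 2), Add(Mul(Mul(-1, L), L), -4)) = Mul(Rational(-1, 2), Add(Mul(-1, Pow(L, 2)), -4)) = Mul(Rational(-1, 2), Add(-4, Mul(-1, Pow(L, 2)))) = Add(2, Mul(Rational(1, 2), Pow(L, 2))))
Function('W')(v, D) = Pow(Add(-96, Mul(81, v)), -1)
Add(-17754, Function('W')(Function('T')(14), Function('x')(Mul(11, Pow(-7, -1))))) = Add(-17754, Mul(Rational(1, 3), Pow(Add(-32, Mul(27, 0)), -1))) = Add(-17754, Mul(Rational(1, 3), Pow(Add(-32, 0), -1))) = Add(-17754, Mul(Rational(1, 3), Pow(-32, -1))) = Add(-17754, Mul(Rational(1, 3), Rational(-1, 32))) = Add(-17754, Rational(-1, 96)) = Rational(-1704385, 96)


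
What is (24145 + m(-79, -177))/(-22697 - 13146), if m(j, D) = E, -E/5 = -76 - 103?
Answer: -25040/35843 ≈ -0.69860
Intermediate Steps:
E = 895 (E = -5*(-76 - 103) = -5*(-179) = 895)
m(j, D) = 895
(24145 + m(-79, -177))/(-22697 - 13146) = (24145 + 895)/(-22697 - 13146) = 25040/(-35843) = 25040*(-1/35843) = -25040/35843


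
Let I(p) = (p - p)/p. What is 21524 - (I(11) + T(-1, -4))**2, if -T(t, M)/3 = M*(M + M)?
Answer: 12308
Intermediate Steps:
I(p) = 0 (I(p) = 0/p = 0)
T(t, M) = -6*M**2 (T(t, M) = -3*M*(M + M) = -3*M*2*M = -6*M**2)
21524 - (I(11) + T(-1, -4))**2 = 21524 - (0 - 6*(-4)**2)**2 = 21524 - (0 - 6*16)**2 = 21524 - (0 - 96)**2 = 21524 - 1*(-96)**2 = 21524 - 1*9216 = 21524 - 9216 = 12308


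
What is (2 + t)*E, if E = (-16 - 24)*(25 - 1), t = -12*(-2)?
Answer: -24960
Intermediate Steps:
t = 24
E = -960 (E = -40*24 = -960)
(2 + t)*E = (2 + 24)*(-960) = 26*(-960) = -24960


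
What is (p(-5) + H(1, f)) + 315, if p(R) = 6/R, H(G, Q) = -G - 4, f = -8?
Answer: 1544/5 ≈ 308.80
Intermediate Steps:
H(G, Q) = -4 - G
(p(-5) + H(1, f)) + 315 = (6/(-5) + (-4 - 1*1)) + 315 = (6*(-⅕) + (-4 - 1)) + 315 = (-6/5 - 5) + 315 = -31/5 + 315 = 1544/5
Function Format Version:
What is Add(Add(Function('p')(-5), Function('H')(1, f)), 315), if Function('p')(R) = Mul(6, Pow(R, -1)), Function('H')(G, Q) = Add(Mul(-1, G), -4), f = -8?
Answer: Rational(1544, 5) ≈ 308.80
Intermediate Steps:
Function('H')(G, Q) = Add(-4, Mul(-1, G))
Add(Add(Function('p')(-5), Function('H')(1, f)), 315) = Add(Add(Mul(6, Pow(-5, -1)), Add(-4, Mul(-1, 1))), 315) = Add(Add(Mul(6, Rational(-1, 5)), Add(-4, -1)), 315) = Add(Add(Rational(-6, 5), -5), 315) = Add(Rational(-31, 5), 315) = Rational(1544, 5)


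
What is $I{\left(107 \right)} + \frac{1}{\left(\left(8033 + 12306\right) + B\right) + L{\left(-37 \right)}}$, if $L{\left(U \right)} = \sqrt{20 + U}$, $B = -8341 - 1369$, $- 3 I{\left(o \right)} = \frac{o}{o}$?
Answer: $\frac{- \sqrt{17} + 10626 i}{3 \left(\sqrt{17} - 10629 i\right)} \approx -0.33324 - 3.6496 \cdot 10^{-8} i$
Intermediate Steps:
$I{\left(o \right)} = - \frac{1}{3}$ ($I{\left(o \right)} = - \frac{o \frac{1}{o}}{3} = \left(- \frac{1}{3}\right) 1 = - \frac{1}{3}$)
$B = -9710$
$I{\left(107 \right)} + \frac{1}{\left(\left(8033 + 12306\right) + B\right) + L{\left(-37 \right)}} = - \frac{1}{3} + \frac{1}{\left(\left(8033 + 12306\right) - 9710\right) + \sqrt{20 - 37}} = - \frac{1}{3} + \frac{1}{\left(20339 - 9710\right) + \sqrt{-17}} = - \frac{1}{3} + \frac{1}{10629 + i \sqrt{17}}$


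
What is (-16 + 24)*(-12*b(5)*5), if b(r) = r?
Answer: -2400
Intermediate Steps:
(-16 + 24)*(-12*b(5)*5) = (-16 + 24)*(-12*5*5) = 8*(-60*5) = 8*(-300) = -2400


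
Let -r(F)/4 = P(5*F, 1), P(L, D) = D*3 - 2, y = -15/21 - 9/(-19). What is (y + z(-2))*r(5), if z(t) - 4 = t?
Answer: -936/133 ≈ -7.0376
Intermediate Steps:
z(t) = 4 + t
y = -32/133 (y = -15*1/21 - 9*(-1/19) = -5/7 + 9/19 = -32/133 ≈ -0.24060)
P(L, D) = -2 + 3*D (P(L, D) = 3*D - 2 = -2 + 3*D)
r(F) = -4 (r(F) = -4*(-2 + 3*1) = -4*(-2 + 3) = -4*1 = -4)
(y + z(-2))*r(5) = (-32/133 + (4 - 2))*(-4) = (-32/133 + 2)*(-4) = (234/133)*(-4) = -936/133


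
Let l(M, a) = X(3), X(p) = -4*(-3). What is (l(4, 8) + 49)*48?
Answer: 2928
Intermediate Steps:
X(p) = 12
l(M, a) = 12
(l(4, 8) + 49)*48 = (12 + 49)*48 = 61*48 = 2928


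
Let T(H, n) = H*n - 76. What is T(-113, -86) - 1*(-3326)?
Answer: 12968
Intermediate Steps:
T(H, n) = -76 + H*n
T(-113, -86) - 1*(-3326) = (-76 - 113*(-86)) - 1*(-3326) = (-76 + 9718) + 3326 = 9642 + 3326 = 12968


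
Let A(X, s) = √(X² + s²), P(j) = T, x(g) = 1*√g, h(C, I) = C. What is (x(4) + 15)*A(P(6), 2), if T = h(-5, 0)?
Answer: 17*√29 ≈ 91.548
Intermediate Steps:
T = -5
x(g) = √g
P(j) = -5
(x(4) + 15)*A(P(6), 2) = (√4 + 15)*√((-5)² + 2²) = (2 + 15)*√(25 + 4) = 17*√29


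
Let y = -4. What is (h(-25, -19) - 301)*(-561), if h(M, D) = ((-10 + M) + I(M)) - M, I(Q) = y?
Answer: 176715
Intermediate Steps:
I(Q) = -4
h(M, D) = -14 (h(M, D) = ((-10 + M) - 4) - M = (-14 + M) - M = -14)
(h(-25, -19) - 301)*(-561) = (-14 - 301)*(-561) = -315*(-561) = 176715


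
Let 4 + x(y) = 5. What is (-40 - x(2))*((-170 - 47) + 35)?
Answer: 7462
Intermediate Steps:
x(y) = 1 (x(y) = -4 + 5 = 1)
(-40 - x(2))*((-170 - 47) + 35) = (-40 - 1*1)*((-170 - 47) + 35) = (-40 - 1)*(-217 + 35) = -41*(-182) = 7462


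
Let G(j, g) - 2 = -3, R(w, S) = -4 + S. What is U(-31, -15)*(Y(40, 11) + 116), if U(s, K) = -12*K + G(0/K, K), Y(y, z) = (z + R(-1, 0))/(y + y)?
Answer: 1662373/80 ≈ 20780.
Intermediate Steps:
G(j, g) = -1 (G(j, g) = 2 - 3 = -1)
Y(y, z) = (-4 + z)/(2*y) (Y(y, z) = (z + (-4 + 0))/(y + y) = (z - 4)/((2*y)) = (-4 + z)*(1/(2*y)) = (-4 + z)/(2*y))
U(s, K) = -1 - 12*K (U(s, K) = -12*K - 1 = -1 - 12*K)
U(-31, -15)*(Y(40, 11) + 116) = (-1 - 12*(-15))*((½)*(-4 + 11)/40 + 116) = (-1 + 180)*((½)*(1/40)*7 + 116) = 179*(7/80 + 116) = 179*(9287/80) = 1662373/80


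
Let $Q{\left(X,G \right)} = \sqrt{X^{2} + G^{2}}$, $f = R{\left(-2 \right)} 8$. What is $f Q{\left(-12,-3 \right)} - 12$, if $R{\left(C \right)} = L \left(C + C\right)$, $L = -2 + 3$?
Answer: $-12 - 96 \sqrt{17} \approx -407.82$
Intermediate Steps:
$L = 1$
$R{\left(C \right)} = 2 C$ ($R{\left(C \right)} = 1 \left(C + C\right) = 1 \cdot 2 C = 2 C$)
$f = -32$ ($f = 2 \left(-2\right) 8 = \left(-4\right) 8 = -32$)
$Q{\left(X,G \right)} = \sqrt{G^{2} + X^{2}}$
$f Q{\left(-12,-3 \right)} - 12 = - 32 \sqrt{\left(-3\right)^{2} + \left(-12\right)^{2}} - 12 = - 32 \sqrt{9 + 144} - 12 = - 32 \sqrt{153} - 12 = - 32 \cdot 3 \sqrt{17} - 12 = - 96 \sqrt{17} - 12 = -12 - 96 \sqrt{17}$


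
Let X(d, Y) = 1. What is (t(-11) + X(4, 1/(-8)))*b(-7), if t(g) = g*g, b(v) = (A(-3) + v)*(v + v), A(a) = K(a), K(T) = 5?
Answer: 3416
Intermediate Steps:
A(a) = 5
b(v) = 2*v*(5 + v) (b(v) = (5 + v)*(v + v) = (5 + v)*(2*v) = 2*v*(5 + v))
t(g) = g²
(t(-11) + X(4, 1/(-8)))*b(-7) = ((-11)² + 1)*(2*(-7)*(5 - 7)) = (121 + 1)*(2*(-7)*(-2)) = 122*28 = 3416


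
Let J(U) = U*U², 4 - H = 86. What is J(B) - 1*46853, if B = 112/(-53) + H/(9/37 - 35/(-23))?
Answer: -10180894702435949206/63059049434627 ≈ -1.6145e+5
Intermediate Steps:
H = -82 (H = 4 - 1*86 = 4 - 86 = -82)
B = -1933335/39803 (B = 112/(-53) - 82/(9/37 - 35/(-23)) = 112*(-1/53) - 82/(9*(1/37) - 35*(-1/23)) = -112/53 - 82/(9/37 + 35/23) = -112/53 - 82/1502/851 = -112/53 - 82*851/1502 = -112/53 - 34891/751 = -1933335/39803 ≈ -48.573)
J(U) = U³
J(B) - 1*46853 = (-1933335/39803)³ - 1*46853 = -7226389059275370375/63059049434627 - 46853 = -10180894702435949206/63059049434627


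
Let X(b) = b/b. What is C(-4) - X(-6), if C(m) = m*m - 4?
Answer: 11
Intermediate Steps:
X(b) = 1
C(m) = -4 + m**2 (C(m) = m**2 - 4 = -4 + m**2)
C(-4) - X(-6) = (-4 + (-4)**2) - 1*1 = (-4 + 16) - 1 = 12 - 1 = 11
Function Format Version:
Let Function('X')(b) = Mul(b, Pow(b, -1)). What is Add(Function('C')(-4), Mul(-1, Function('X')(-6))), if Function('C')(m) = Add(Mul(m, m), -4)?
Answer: 11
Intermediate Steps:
Function('X')(b) = 1
Function('C')(m) = Add(-4, Pow(m, 2)) (Function('C')(m) = Add(Pow(m, 2), -4) = Add(-4, Pow(m, 2)))
Add(Function('C')(-4), Mul(-1, Function('X')(-6))) = Add(Add(-4, Pow(-4, 2)), Mul(-1, 1)) = Add(Add(-4, 16), -1) = Add(12, -1) = 11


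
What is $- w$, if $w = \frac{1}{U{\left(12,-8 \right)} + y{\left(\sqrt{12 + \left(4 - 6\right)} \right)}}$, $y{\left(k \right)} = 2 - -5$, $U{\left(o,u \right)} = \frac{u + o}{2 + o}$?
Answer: $- \frac{7}{51} \approx -0.13725$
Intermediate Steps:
$U{\left(o,u \right)} = \frac{o + u}{2 + o}$
$y{\left(k \right)} = 7$ ($y{\left(k \right)} = 2 + 5 = 7$)
$w = \frac{7}{51}$ ($w = \frac{1}{\frac{12 - 8}{2 + 12} + 7} = \frac{1}{\frac{1}{14} \cdot 4 + 7} = \frac{1}{\frac{2}{7} + 7} = \frac{1}{\frac{51}{7}} = \frac{7}{51} \approx 0.13725$)
$- w = \left(-1\right) \frac{7}{51} = - \frac{7}{51}$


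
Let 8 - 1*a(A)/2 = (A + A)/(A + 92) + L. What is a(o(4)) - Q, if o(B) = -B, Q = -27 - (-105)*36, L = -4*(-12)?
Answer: -42161/11 ≈ -3832.8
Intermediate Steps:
L = 48
Q = 3753 (Q = -27 - 105*(-36) = -27 + 3780 = 3753)
a(A) = -80 - 4*A/(92 + A) (a(A) = 16 - 2*((A + A)/(A + 92) + 48) = 16 - 2*((2*A)/(92 + A) + 48) = 16 - 2*(2*A/(92 + A) + 48) = 16 - 2*(48 + 2*A/(92 + A)) = 16 + (-96 - 4*A/(92 + A)) = -80 - 4*A/(92 + A))
a(o(4)) - Q = 4*(-1840 - (-21)*4)/(92 - 1*4) - 1*3753 = 4*(-1840 - 21*(-4))/(92 - 4) - 3753 = 4*(-1840 + 84)/88 - 3753 = 4*(1/88)*(-1756) - 3753 = -878/11 - 3753 = -42161/11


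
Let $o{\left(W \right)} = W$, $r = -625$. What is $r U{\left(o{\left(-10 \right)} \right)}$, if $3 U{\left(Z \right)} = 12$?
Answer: $-2500$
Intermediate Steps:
$U{\left(Z \right)} = 4$ ($U{\left(Z \right)} = \frac{1}{3} \cdot 12 = 4$)
$r U{\left(o{\left(-10 \right)} \right)} = \left(-625\right) 4 = -2500$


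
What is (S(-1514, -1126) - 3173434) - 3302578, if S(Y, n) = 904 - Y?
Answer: -6473594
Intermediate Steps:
(S(-1514, -1126) - 3173434) - 3302578 = ((904 - 1*(-1514)) - 3173434) - 3302578 = ((904 + 1514) - 3173434) - 3302578 = (2418 - 3173434) - 3302578 = -3171016 - 3302578 = -6473594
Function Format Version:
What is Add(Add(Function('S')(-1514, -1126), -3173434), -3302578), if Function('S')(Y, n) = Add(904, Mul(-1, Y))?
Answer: -6473594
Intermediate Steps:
Add(Add(Function('S')(-1514, -1126), -3173434), -3302578) = Add(Add(Add(904, Mul(-1, -1514)), -3173434), -3302578) = Add(Add(Add(904, 1514), -3173434), -3302578) = Add(Add(2418, -3173434), -3302578) = Add(-3171016, -3302578) = -6473594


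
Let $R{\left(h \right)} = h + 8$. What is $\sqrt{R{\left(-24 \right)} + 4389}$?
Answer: $\sqrt{4373} \approx 66.129$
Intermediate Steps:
$R{\left(h \right)} = 8 + h$
$\sqrt{R{\left(-24 \right)} + 4389} = \sqrt{\left(8 - 24\right) + 4389} = \sqrt{-16 + 4389} = \sqrt{4373}$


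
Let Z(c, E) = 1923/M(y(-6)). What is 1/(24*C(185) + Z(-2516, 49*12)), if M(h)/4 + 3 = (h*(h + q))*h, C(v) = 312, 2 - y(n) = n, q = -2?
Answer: 508/3804545 ≈ 0.00013352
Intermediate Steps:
y(n) = 2 - n
M(h) = -12 + 4*h²*(-2 + h) (M(h) = -12 + 4*((h*(h - 2))*h) = -12 + 4*((h*(-2 + h))*h) = -12 + 4*(h²*(-2 + h)) = -12 + 4*h²*(-2 + h))
Z(c, E) = 641/508 (Z(c, E) = 1923/(-12 - 8*(2 - 1*(-6))² + 4*(2 - 1*(-6))³) = 1923/(-12 - 8*(2 + 6)² + 4*(2 + 6)³) = 1923/(-12 - 8*8² + 4*8³) = 1923/(-12 - 8*64 + 4*512) = 1923/(-12 - 512 + 2048) = 1923/1524 = 1923*(1/1524) = 641/508)
1/(24*C(185) + Z(-2516, 49*12)) = 1/(24*312 + 641/508) = 1/(7488 + 641/508) = 1/(3804545/508) = 508/3804545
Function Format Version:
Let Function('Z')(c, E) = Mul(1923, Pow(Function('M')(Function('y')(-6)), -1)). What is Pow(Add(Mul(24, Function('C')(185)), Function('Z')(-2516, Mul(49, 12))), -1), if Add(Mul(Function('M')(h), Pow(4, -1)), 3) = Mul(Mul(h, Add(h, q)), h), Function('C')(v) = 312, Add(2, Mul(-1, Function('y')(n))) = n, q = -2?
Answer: Rational(508, 3804545) ≈ 0.00013352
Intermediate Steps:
Function('y')(n) = Add(2, Mul(-1, n))
Function('M')(h) = Add(-12, Mul(4, Pow(h, 2), Add(-2, h))) (Function('M')(h) = Add(-12, Mul(4, Mul(Mul(h, Add(h, -2)), h))) = Add(-12, Mul(4, Mul(Mul(h, Add(-2, h)), h))) = Add(-12, Mul(4, Mul(Pow(h, 2), Add(-2, h)))) = Add(-12, Mul(4, Pow(h, 2), Add(-2, h))))
Function('Z')(c, E) = Rational(641, 508) (Function('Z')(c, E) = Mul(1923, Pow(Add(-12, Mul(-8, Pow(Add(2, Mul(-1, -6)), 2)), Mul(4, Pow(Add(2, Mul(-1, -6)), 3))), -1)) = Mul(1923, Pow(Add(-12, Mul(-8, Pow(Add(2, 6), 2)), Mul(4, Pow(Add(2, 6), 3))), -1)) = Mul(1923, Pow(Add(-12, Mul(-8, Pow(8, 2)), Mul(4, Pow(8, 3))), -1)) = Mul(1923, Pow(Add(-12, Mul(-8, 64), Mul(4, 512)), -1)) = Mul(1923, Pow(Add(-12, -512, 2048), -1)) = Mul(1923, Pow(1524, -1)) = Mul(1923, Rational(1, 1524)) = Rational(641, 508))
Pow(Add(Mul(24, Function('C')(185)), Function('Z')(-2516, Mul(49, 12))), -1) = Pow(Add(Mul(24, 312), Rational(641, 508)), -1) = Pow(Add(7488, Rational(641, 508)), -1) = Pow(Rational(3804545, 508), -1) = Rational(508, 3804545)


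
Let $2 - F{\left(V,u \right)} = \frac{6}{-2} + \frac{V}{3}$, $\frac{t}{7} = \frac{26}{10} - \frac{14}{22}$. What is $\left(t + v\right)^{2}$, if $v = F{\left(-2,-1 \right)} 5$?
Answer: $\frac{48205249}{27225} \approx 1770.6$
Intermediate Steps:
$t = \frac{756}{55}$ ($t = 7 \left(\frac{26}{10} - \frac{14}{22}\right) = 7 \left(26 \cdot \frac{1}{10} - \frac{7}{11}\right) = 7 \left(\frac{13}{5} - \frac{7}{11}\right) = 7 \cdot \frac{108}{55} = \frac{756}{55} \approx 13.745$)
$F{\left(V,u \right)} = 5 - \frac{V}{3}$ ($F{\left(V,u \right)} = 2 - \left(\frac{6}{-2} + \frac{V}{3}\right) = 2 - \left(6 \left(- \frac{1}{2}\right) + V \frac{1}{3}\right) = 2 - \left(-3 + \frac{V}{3}\right) = 5 - \frac{V}{3}$)
$v = \frac{85}{3}$ ($v = \left(5 - - \frac{2}{3}\right) 5 = \left(5 + \frac{2}{3}\right) 5 = \frac{17}{3} \cdot 5 = \frac{85}{3} \approx 28.333$)
$\left(t + v\right)^{2} = \left(\frac{756}{55} + \frac{85}{3}\right)^{2} = \left(\frac{6943}{165}\right)^{2} = \frac{48205249}{27225}$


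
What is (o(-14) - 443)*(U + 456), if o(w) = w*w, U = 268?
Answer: -178828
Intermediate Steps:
o(w) = w**2
(o(-14) - 443)*(U + 456) = ((-14)**2 - 443)*(268 + 456) = (196 - 443)*724 = -247*724 = -178828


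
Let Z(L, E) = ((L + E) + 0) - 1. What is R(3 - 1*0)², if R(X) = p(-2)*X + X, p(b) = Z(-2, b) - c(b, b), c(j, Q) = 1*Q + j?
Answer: 0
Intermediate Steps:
Z(L, E) = -1 + E + L (Z(L, E) = ((E + L) + 0) - 1 = (E + L) - 1 = -1 + E + L)
c(j, Q) = Q + j
p(b) = -3 - b (p(b) = (-1 + b - 2) - (b + b) = (-3 + b) - 2*b = -3 - b)
R(X) = 0 (R(X) = (-3 - 1*(-2))*X + X = (-3 + 2)*X + X = -X + X = 0)
R(3 - 1*0)² = 0² = 0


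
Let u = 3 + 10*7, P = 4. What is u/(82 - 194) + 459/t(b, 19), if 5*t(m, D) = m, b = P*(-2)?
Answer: -32203/112 ≈ -287.53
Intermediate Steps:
u = 73 (u = 3 + 70 = 73)
b = -8 (b = 4*(-2) = -8)
t(m, D) = m/5
u/(82 - 194) + 459/t(b, 19) = 73/(82 - 194) + 459/(((⅕)*(-8))) = 73/(-112) + 459/(-8/5) = 73*(-1/112) + 459*(-5/8) = -73/112 - 2295/8 = -32203/112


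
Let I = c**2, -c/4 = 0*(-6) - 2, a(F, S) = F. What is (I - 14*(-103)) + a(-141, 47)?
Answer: 1365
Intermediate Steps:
c = 8 (c = -4*(0*(-6) - 2) = -4*(0 - 2) = -4*(-2) = 8)
I = 64 (I = 8**2 = 64)
(I - 14*(-103)) + a(-141, 47) = (64 - 14*(-103)) - 141 = (64 + 1442) - 141 = 1506 - 141 = 1365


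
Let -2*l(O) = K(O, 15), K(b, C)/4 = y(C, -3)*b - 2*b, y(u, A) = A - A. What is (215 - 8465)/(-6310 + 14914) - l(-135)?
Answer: 772985/1434 ≈ 539.04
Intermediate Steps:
y(u, A) = 0
K(b, C) = -8*b (K(b, C) = 4*(0*b - 2*b) = 4*(0 - 2*b) = 4*(-2*b) = -8*b)
l(O) = 4*O (l(O) = -(-4)*O = 4*O)
(215 - 8465)/(-6310 + 14914) - l(-135) = (215 - 8465)/(-6310 + 14914) - 4*(-135) = -8250/8604 - 1*(-540) = -8250*1/8604 + 540 = -1375/1434 + 540 = 772985/1434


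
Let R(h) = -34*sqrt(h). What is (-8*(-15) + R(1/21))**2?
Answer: 303556/21 - 2720*sqrt(21)/7 ≈ 12674.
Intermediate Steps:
(-8*(-15) + R(1/21))**2 = (-8*(-15) - 34*sqrt(21)/21)**2 = (120 - 34*sqrt(21)/21)**2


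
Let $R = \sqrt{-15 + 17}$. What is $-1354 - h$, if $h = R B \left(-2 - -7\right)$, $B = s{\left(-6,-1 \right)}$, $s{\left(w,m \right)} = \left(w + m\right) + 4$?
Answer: $-1354 + 15 \sqrt{2} \approx -1332.8$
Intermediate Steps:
$s{\left(w,m \right)} = 4 + m + w$ ($s{\left(w,m \right)} = \left(m + w\right) + 4 = 4 + m + w$)
$B = -3$ ($B = 4 - 1 - 6 = -3$)
$R = \sqrt{2} \approx 1.4142$
$h = - 15 \sqrt{2}$ ($h = \sqrt{2} \left(-3\right) \left(-2 - -7\right) = - 3 \sqrt{2} \left(-2 + 7\right) = - 3 \sqrt{2} \cdot 5 = - 15 \sqrt{2} \approx -21.213$)
$-1354 - h = -1354 - - 15 \sqrt{2} = -1354 + 15 \sqrt{2}$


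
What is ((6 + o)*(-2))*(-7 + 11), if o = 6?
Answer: -96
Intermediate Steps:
((6 + o)*(-2))*(-7 + 11) = ((6 + 6)*(-2))*(-7 + 11) = (12*(-2))*4 = -24*4 = -96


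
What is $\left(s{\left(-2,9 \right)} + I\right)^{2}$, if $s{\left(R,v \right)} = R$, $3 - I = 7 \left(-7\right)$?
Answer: $2500$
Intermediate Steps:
$I = 52$ ($I = 3 - 7 \left(-7\right) = 3 - -49 = 3 + 49 = 52$)
$\left(s{\left(-2,9 \right)} + I\right)^{2} = \left(-2 + 52\right)^{2} = 50^{2} = 2500$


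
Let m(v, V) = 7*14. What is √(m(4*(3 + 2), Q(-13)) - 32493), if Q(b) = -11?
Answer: I*√32395 ≈ 179.99*I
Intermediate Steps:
m(v, V) = 98
√(m(4*(3 + 2), Q(-13)) - 32493) = √(98 - 32493) = √(-32395) = I*√32395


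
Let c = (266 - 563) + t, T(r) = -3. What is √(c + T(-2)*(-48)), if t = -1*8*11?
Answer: I*√241 ≈ 15.524*I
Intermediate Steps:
t = -88 (t = -8*11 = -88)
c = -385 (c = (266 - 563) - 88 = -297 - 88 = -385)
√(c + T(-2)*(-48)) = √(-385 - 3*(-48)) = √(-385 + 144) = √(-241) = I*√241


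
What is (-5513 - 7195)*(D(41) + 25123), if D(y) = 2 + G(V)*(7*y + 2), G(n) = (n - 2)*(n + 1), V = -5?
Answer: -422121636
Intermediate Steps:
G(n) = (1 + n)*(-2 + n) (G(n) = (-2 + n)*(1 + n) = (1 + n)*(-2 + n))
D(y) = 58 + 196*y (D(y) = 2 + (-2 + (-5)² - 1*(-5))*(7*y + 2) = 2 + (-2 + 25 + 5)*(2 + 7*y) = 2 + 28*(2 + 7*y) = 2 + (56 + 196*y) = 58 + 196*y)
(-5513 - 7195)*(D(41) + 25123) = (-5513 - 7195)*((58 + 196*41) + 25123) = -12708*((58 + 8036) + 25123) = -12708*(8094 + 25123) = -12708*33217 = -422121636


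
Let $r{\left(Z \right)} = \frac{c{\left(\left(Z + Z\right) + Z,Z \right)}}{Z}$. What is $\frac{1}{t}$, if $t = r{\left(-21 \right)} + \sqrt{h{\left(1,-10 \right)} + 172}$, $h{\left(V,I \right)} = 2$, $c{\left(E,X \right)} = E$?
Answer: $- \frac{1}{55} + \frac{\sqrt{174}}{165} \approx 0.061763$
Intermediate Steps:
$r{\left(Z \right)} = 3$ ($r{\left(Z \right)} = \frac{\left(Z + Z\right) + Z}{Z} = \frac{2 Z + Z}{Z} = \frac{3 Z}{Z} = 3$)
$t = 3 + \sqrt{174}$ ($t = 3 + \sqrt{2 + 172} = 3 + \sqrt{174} \approx 16.191$)
$\frac{1}{t} = \frac{1}{3 + \sqrt{174}}$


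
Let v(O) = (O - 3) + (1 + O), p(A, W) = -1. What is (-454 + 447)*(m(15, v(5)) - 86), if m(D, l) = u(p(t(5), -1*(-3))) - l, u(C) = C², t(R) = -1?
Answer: 651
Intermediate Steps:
v(O) = -2 + 2*O (v(O) = (-3 + O) + (1 + O) = -2 + 2*O)
m(D, l) = 1 - l (m(D, l) = (-1)² - l = 1 - l)
(-454 + 447)*(m(15, v(5)) - 86) = (-454 + 447)*((1 - (-2 + 2*5)) - 86) = -7*((1 - (-2 + 10)) - 86) = -7*((1 - 1*8) - 86) = -7*((1 - 8) - 86) = -7*(-7 - 86) = -7*(-93) = 651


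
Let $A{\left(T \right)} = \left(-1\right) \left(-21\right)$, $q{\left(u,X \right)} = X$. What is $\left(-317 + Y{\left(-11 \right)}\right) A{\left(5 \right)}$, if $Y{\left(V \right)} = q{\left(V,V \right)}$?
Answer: $-6888$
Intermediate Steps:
$Y{\left(V \right)} = V$
$A{\left(T \right)} = 21$
$\left(-317 + Y{\left(-11 \right)}\right) A{\left(5 \right)} = \left(-317 - 11\right) 21 = \left(-328\right) 21 = -6888$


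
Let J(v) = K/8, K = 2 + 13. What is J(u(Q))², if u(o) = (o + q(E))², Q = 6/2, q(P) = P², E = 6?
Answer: 225/64 ≈ 3.5156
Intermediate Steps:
K = 15
Q = 3 (Q = 6*(½) = 3)
u(o) = (36 + o)² (u(o) = (o + 6²)² = (o + 36)² = (36 + o)²)
J(v) = 15/8
J(u(Q))² = (15/8)² = 225/64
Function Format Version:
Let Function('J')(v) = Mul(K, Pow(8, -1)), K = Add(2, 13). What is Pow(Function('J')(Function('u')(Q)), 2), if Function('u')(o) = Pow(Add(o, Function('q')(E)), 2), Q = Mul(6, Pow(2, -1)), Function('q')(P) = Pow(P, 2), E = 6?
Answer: Rational(225, 64) ≈ 3.5156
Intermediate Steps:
K = 15
Q = 3 (Q = Mul(6, Rational(1, 2)) = 3)
Function('u')(o) = Pow(Add(36, o), 2) (Function('u')(o) = Pow(Add(o, Pow(6, 2)), 2) = Pow(Add(o, 36), 2) = Pow(Add(36, o), 2))
Function('J')(v) = Rational(15, 8) (Function('J')(v) = Mul(15, Pow(8, -1)) = Mul(15, Rational(1, 8)) = Rational(15, 8))
Pow(Function('J')(Function('u')(Q)), 2) = Pow(Rational(15, 8), 2) = Rational(225, 64)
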